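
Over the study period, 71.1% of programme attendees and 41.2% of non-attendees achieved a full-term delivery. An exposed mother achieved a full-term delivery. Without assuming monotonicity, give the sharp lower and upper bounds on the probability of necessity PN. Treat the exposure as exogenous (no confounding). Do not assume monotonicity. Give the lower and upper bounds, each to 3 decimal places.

p₁ = 0.711, p₀ = 0.412.
Under exogeneity alone the bounds on PN are max{0,(p₁−p₀)/p₁} ≤ PN ≤ min{1,(1−p₀)/p₁}.
  lower = (p₁ − p₀)/p₁ = 0.299 / 0.711 ≈ 0.4205
  upper = min{1, (1 − p₀)/p₁} = 0.588 / 0.711 ≈ 0.8270

0.421 ≤ PN ≤ 0.827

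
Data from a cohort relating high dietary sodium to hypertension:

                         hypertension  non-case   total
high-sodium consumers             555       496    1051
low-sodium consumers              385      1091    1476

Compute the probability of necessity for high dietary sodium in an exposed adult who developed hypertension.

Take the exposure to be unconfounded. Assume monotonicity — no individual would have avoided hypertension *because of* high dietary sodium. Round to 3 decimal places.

PN ≈ 0.506

p₁ = P(outcome | exposed) = 555/1051 = 0.52807
p₀ = P(outcome | unexposed) = 385/1476 = 0.26084
Under exogeneity and monotonicity, PN = (p₁ − p₀)/p₁.
PN = (0.52807 − 0.26084) / 0.52807 ≈ 0.5060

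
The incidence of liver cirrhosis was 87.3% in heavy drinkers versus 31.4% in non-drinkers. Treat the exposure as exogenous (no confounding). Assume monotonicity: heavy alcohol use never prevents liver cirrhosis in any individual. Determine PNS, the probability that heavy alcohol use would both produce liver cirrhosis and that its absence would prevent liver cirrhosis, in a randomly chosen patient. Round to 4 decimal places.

p₁ = 0.873, p₀ = 0.314.
Under exogeneity and monotonicity, PNS = p₁ − p₀.
PNS = 0.873 − 0.314 = 0.559

PNS ≈ 0.5590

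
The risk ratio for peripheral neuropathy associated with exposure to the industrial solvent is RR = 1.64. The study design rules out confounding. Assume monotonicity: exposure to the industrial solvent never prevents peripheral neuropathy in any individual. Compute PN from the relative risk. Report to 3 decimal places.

Under exogeneity and monotonicity, PN = (RR − 1) / RR = 1 − 1/RR.
PN = (1.64 − 1) / 1.64 = 0.64 / 1.64 ≈ 0.3902

PN ≈ 0.390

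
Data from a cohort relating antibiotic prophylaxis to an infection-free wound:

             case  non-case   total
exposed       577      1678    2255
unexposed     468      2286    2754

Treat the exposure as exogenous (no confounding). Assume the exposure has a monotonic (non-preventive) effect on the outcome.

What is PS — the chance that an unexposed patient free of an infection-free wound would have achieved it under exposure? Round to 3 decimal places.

p₁ = P(outcome | exposed) = 577/2255 = 0.25588
p₀ = P(outcome | unexposed) = 468/2754 = 0.16993
Under exogeneity and monotonicity, PS = (p₁ − p₀)/(1 − p₀).
PS = (0.25588 − 0.16993) / 0.83007 ≈ 0.1035

PS ≈ 0.104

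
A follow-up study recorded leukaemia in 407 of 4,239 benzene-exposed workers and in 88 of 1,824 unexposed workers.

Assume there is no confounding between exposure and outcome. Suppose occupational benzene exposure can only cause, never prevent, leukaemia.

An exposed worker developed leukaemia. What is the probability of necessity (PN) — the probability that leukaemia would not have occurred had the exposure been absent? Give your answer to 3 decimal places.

p₁ = P(outcome | exposed) = 407/4239 = 0.096013
p₀ = P(outcome | unexposed) = 88/1824 = 0.048246
Under exogeneity and monotonicity, PN = (p₁ − p₀) / p₁.
PN = (0.096013 − 0.048246) / 0.096013 = 0.047768 / 0.096013 ≈ 0.4975

PN ≈ 0.498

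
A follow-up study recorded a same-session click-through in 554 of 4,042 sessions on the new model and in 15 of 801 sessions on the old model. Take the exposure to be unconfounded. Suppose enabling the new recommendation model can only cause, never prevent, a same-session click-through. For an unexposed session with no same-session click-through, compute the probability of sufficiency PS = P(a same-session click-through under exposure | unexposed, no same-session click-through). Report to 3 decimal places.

p₁ = P(outcome | exposed) = 554/4042 = 0.13706
p₀ = P(outcome | unexposed) = 15/801 = 0.018727
Under exogeneity and monotonicity, PS = (p₁ − p₀) / (1 − p₀).
PS = (0.13706 − 0.018727) / (1 − 0.018727) = 0.11833 / 0.98127 ≈ 0.1206

PS ≈ 0.121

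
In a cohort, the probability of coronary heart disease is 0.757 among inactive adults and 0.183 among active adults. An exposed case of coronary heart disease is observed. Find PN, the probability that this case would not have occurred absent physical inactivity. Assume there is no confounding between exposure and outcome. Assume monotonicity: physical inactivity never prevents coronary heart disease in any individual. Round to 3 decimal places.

Let p₁ = 0.757, p₀ = 0.183.
Under exogeneity and monotonicity, PN = (p₁ − p₀) / p₁.
PN = (0.757 − 0.183) / 0.757 = 0.574 / 0.757 ≈ 0.7583

PN ≈ 0.758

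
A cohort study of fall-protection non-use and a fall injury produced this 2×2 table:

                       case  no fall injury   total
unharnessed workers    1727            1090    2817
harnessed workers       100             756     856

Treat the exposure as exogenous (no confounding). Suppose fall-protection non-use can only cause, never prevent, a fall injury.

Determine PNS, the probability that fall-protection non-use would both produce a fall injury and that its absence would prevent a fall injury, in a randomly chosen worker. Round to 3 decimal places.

PNS ≈ 0.496

p₁ = P(outcome | exposed) = 1727/2817 = 0.61306
p₀ = P(outcome | unexposed) = 100/856 = 0.11682
Under exogeneity and monotonicity, PNS = p₁ − p₀.
PNS = 0.61306 − 0.11682 = 0.49624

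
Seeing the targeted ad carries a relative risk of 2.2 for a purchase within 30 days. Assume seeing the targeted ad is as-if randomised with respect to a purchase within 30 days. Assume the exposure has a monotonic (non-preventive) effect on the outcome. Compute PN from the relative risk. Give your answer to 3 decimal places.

Under exogeneity and monotonicity, PN = (RR − 1) / RR = 1 − 1/RR.
PN = (2.2 − 1) / 2.2 = 1.2 / 2.2 ≈ 0.5455

PN ≈ 0.545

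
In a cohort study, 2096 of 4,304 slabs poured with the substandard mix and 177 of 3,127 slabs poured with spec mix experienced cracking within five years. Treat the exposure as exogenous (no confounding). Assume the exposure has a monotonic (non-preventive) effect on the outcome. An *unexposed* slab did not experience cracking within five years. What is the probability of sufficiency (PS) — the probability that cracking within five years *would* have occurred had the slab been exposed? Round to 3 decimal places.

PS ≈ 0.456

p₁ = P(outcome | exposed) = 2096/4304 = 0.48699
p₀ = P(outcome | unexposed) = 177/3127 = 0.056604
Under exogeneity and monotonicity, PS = (p₁ − p₀) / (1 − p₀).
PS = (0.48699 − 0.056604) / (1 − 0.056604) = 0.43039 / 0.9434 ≈ 0.4562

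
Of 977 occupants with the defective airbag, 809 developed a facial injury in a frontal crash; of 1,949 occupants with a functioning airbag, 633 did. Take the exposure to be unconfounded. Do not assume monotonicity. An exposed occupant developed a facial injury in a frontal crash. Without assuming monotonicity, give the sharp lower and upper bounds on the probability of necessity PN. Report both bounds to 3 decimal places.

0.608 ≤ PN ≤ 0.815

p₁ = P(outcome | exposed) = 809/977 = 0.82805
p₀ = P(outcome | unexposed) = 633/1949 = 0.32478
Under exogeneity alone the bounds on PN are max{0,(p₁−p₀)/p₁} ≤ PN ≤ min{1,(1−p₀)/p₁}.
  lower = (p₁ − p₀)/p₁ = 0.50326 / 0.82805 ≈ 0.6078
  upper = min{1, (1 − p₀)/p₁} = 0.67522 / 0.82805 ≈ 0.8154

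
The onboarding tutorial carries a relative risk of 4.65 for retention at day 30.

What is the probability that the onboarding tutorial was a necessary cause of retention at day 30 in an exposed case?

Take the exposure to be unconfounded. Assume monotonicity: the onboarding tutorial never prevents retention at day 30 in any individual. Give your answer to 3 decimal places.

Under exogeneity and monotonicity, PN = (RR − 1) / RR = 1 − 1/RR.
PN = (4.65 − 1) / 4.65 = 3.65 / 4.65 ≈ 0.7849

PN ≈ 0.785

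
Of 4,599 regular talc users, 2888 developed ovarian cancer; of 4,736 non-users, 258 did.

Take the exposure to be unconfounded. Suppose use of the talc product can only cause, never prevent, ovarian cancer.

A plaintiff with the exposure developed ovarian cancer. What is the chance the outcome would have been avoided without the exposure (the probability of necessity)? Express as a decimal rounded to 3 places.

PN ≈ 0.913

p₁ = P(outcome | exposed) = 2888/4599 = 0.62796
p₀ = P(outcome | unexposed) = 258/4736 = 0.054476
Under exogeneity and monotonicity, PN = (p₁ − p₀) / p₁.
PN = (0.62796 − 0.054476) / 0.62796 = 0.57349 / 0.62796 ≈ 0.9132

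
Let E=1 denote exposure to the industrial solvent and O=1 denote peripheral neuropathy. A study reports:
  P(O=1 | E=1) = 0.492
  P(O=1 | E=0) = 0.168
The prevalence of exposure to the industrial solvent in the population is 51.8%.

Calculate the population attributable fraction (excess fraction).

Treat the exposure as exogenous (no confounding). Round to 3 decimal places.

PAF ≈ 0.500

Let p₁ = 0.492, p₀ = 0.168.
Overall risk P(Y=1) = π·p₁ + (1−π)·p₀ = 0.518×0.492 + 0.482×0.168 = 0.33583.
Under exogeneity, PAF = [P(Y=1) − p₀] / P(Y=1).
PAF = (0.33583 − 0.168) / 0.33583 ≈ 0.4997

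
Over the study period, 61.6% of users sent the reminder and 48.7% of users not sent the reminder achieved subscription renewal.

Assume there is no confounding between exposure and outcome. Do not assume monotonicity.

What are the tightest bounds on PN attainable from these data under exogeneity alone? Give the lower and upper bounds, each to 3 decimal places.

0.209 ≤ PN ≤ 0.833

p₁ = 0.616, p₀ = 0.487.
Under exogeneity alone the bounds on PN are max{0,(p₁−p₀)/p₁} ≤ PN ≤ min{1,(1−p₀)/p₁}.
  lower = (p₁ − p₀)/p₁ = 0.129 / 0.616 ≈ 0.2094
  upper = min{1, (1 − p₀)/p₁} = 0.513 / 0.616 ≈ 0.8328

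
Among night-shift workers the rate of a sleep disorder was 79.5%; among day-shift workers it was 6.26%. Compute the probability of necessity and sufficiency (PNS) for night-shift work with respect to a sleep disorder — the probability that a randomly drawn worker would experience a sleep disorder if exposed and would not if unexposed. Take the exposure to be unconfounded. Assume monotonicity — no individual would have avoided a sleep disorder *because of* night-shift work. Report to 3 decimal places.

p₁ = 0.795, p₀ = 0.0626.
Under exogeneity and monotonicity, PNS = p₁ − p₀.
PNS = 0.795 − 0.0626 = 0.7324

PNS ≈ 0.732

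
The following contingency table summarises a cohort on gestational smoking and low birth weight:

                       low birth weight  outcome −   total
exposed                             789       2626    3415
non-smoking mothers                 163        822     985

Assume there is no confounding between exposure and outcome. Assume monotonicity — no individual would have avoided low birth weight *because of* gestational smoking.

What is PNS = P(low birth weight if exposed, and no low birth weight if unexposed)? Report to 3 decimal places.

PNS ≈ 0.066

p₁ = P(outcome | exposed) = 789/3415 = 0.23104
p₀ = P(outcome | unexposed) = 163/985 = 0.16548
Under exogeneity and monotonicity, PNS = p₁ − p₀.
PNS = 0.23104 − 0.16548 = 0.065557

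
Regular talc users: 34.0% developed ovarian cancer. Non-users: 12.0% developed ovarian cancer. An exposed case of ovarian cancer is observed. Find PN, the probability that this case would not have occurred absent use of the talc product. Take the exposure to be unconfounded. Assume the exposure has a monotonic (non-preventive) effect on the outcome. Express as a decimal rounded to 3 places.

p₁ = 0.34, p₀ = 0.12.
Under exogeneity and monotonicity, PN = (p₁ − p₀) / p₁.
PN = (0.34 − 0.12) / 0.34 = 0.22 / 0.34 ≈ 0.6471

PN ≈ 0.647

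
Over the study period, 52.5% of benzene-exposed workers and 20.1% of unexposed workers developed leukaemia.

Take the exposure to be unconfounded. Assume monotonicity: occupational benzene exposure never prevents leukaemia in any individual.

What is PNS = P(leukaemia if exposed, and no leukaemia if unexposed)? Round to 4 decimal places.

PNS ≈ 0.3240

p₁ = 0.525, p₀ = 0.201.
Under exogeneity and monotonicity, PNS = p₁ − p₀.
PNS = 0.525 − 0.201 = 0.324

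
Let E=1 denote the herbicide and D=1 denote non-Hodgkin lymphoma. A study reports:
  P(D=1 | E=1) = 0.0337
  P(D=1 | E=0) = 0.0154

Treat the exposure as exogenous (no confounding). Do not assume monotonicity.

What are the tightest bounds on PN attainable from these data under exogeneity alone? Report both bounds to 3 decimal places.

0.543 ≤ PN ≤ 1.000

Let p₁ = 0.0337, p₀ = 0.0154.
Under exogeneity alone the bounds on PN are max{0,(p₁−p₀)/p₁} ≤ PN ≤ min{1,(1−p₀)/p₁}.
  lower = (p₁ − p₀)/p₁ = 0.0183 / 0.0337 ≈ 0.5430
  upper = min{1, (1 − p₀)/p₁} = 0.9846 / 0.0337 ≈ 29.2166 → capped at 1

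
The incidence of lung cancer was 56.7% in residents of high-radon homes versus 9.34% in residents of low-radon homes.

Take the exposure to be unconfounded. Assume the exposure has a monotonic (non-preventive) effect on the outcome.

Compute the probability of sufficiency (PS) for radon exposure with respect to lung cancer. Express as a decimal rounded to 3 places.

PS ≈ 0.522

p₁ = 0.567, p₀ = 0.0934.
Under exogeneity and monotonicity, PS = (p₁ − p₀) / (1 − p₀).
PS = (0.567 − 0.0934) / (1 − 0.0934) = 0.4736 / 0.9066 ≈ 0.5224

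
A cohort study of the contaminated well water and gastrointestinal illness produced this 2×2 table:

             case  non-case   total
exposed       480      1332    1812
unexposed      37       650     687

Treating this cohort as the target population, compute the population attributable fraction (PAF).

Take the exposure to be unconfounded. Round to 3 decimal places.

PAF ≈ 0.740

p₁ = P(outcome | exposed) = 480/1812 = 0.2649
p₀ = P(outcome | unexposed) = 37/687 = 0.053857
Exposure prevalence π = 1812/2499 = 0.72509; overall risk P(Y=1) = 0.20688.
Under exogeneity, PAF = [P(Y=1) − p₀]/P(Y=1).
PAF = (0.20688 − 0.053857) / 0.20688 ≈ 0.7397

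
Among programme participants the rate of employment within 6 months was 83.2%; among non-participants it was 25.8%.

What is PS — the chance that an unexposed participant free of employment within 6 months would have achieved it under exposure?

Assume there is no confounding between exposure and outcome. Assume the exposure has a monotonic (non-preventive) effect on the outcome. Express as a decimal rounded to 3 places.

PS ≈ 0.774

p₁ = 0.832, p₀ = 0.258.
Under exogeneity and monotonicity, PS = (p₁ − p₀) / (1 − p₀).
PS = (0.832 − 0.258) / (1 − 0.258) = 0.574 / 0.742 ≈ 0.7736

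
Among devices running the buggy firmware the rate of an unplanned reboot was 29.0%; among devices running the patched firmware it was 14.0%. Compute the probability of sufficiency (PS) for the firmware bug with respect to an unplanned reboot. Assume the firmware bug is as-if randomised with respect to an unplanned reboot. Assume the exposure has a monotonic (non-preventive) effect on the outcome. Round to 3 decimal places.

p₁ = 0.29, p₀ = 0.14.
Under exogeneity and monotonicity, PS = (p₁ − p₀) / (1 − p₀).
PS = (0.29 − 0.14) / (1 − 0.14) = 0.15 / 0.86 ≈ 0.1744

PS ≈ 0.174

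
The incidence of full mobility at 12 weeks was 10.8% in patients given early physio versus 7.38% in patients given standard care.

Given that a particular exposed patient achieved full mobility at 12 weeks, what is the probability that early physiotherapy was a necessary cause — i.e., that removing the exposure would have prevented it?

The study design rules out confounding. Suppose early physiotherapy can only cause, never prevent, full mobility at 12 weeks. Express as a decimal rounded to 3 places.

p₁ = 0.108, p₀ = 0.0738.
Under exogeneity and monotonicity, PN = (p₁ − p₀) / p₁.
PN = (0.108 − 0.0738) / 0.108 = 0.0342 / 0.108 ≈ 0.3167

PN ≈ 0.317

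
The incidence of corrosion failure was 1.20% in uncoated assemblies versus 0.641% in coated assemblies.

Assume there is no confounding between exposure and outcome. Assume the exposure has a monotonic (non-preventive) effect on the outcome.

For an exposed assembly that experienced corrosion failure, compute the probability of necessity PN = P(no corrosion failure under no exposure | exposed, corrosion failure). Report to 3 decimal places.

p₁ = 0.012, p₀ = 0.00641.
Under exogeneity and monotonicity, PN = (p₁ − p₀) / p₁.
PN = (0.012 − 0.00641) / 0.012 = 0.00559 / 0.012 ≈ 0.4658

PN ≈ 0.466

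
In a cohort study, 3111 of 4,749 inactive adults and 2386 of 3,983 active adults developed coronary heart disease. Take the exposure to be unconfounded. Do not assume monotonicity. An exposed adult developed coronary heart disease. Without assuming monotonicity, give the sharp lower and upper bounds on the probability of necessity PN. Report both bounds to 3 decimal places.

p₁ = P(outcome | exposed) = 3111/4749 = 0.65509
p₀ = P(outcome | unexposed) = 2386/3983 = 0.59905
Under exogeneity alone the bounds on PN are max{0,(p₁−p₀)/p₁} ≤ PN ≤ min{1,(1−p₀)/p₁}.
  lower = (p₁ − p₀)/p₁ = 0.056039 / 0.65509 ≈ 0.0855
  upper = min{1, (1 − p₀)/p₁} = 0.40095 / 0.65509 ≈ 0.6121

0.086 ≤ PN ≤ 0.612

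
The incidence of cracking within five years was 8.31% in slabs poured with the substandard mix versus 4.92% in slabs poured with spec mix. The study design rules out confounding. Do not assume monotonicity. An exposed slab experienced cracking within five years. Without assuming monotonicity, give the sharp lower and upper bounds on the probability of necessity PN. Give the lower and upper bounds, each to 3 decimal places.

p₁ = 0.0831, p₀ = 0.0492.
Under exogeneity alone the bounds on PN are max{0,(p₁−p₀)/p₁} ≤ PN ≤ min{1,(1−p₀)/p₁}.
  lower = (p₁ − p₀)/p₁ = 0.0339 / 0.0831 ≈ 0.4079
  upper = min{1, (1 − p₀)/p₁} = 0.9508 / 0.0831 ≈ 11.4416 → capped at 1

0.408 ≤ PN ≤ 1.000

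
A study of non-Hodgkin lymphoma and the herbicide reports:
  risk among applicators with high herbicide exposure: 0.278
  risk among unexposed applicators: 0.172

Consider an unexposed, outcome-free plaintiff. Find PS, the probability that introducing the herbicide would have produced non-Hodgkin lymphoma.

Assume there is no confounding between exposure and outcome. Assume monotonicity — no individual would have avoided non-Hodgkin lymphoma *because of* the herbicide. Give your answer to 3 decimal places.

PS ≈ 0.128

Let p₁ = 0.278, p₀ = 0.172.
Under exogeneity and monotonicity, PS = (p₁ − p₀) / (1 − p₀).
PS = (0.278 − 0.172) / (1 − 0.172) = 0.106 / 0.828 ≈ 0.1280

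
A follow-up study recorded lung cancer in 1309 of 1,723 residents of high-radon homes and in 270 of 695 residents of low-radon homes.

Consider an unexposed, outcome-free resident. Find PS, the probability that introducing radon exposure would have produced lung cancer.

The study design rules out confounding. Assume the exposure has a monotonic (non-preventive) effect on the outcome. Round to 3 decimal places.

p₁ = P(outcome | exposed) = 1309/1723 = 0.75972
p₀ = P(outcome | unexposed) = 270/695 = 0.38849
Under exogeneity and monotonicity, PS = (p₁ − p₀) / (1 − p₀).
PS = (0.75972 − 0.38849) / (1 − 0.38849) = 0.37123 / 0.61151 ≈ 0.6071

PS ≈ 0.607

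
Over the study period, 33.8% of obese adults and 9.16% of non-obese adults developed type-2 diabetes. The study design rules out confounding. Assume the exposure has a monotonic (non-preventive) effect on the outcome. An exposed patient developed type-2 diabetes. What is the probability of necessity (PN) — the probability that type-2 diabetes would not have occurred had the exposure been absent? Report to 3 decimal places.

p₁ = 0.338, p₀ = 0.0916.
Under exogeneity and monotonicity, PN = (p₁ − p₀) / p₁.
PN = (0.338 − 0.0916) / 0.338 = 0.2464 / 0.338 ≈ 0.7290

PN ≈ 0.729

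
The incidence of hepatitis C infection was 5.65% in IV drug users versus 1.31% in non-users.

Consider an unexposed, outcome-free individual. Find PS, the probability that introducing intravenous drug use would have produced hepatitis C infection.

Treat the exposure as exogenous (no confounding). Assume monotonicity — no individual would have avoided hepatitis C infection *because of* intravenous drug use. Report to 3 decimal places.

PS ≈ 0.044

p₁ = 0.0565, p₀ = 0.0131.
Under exogeneity and monotonicity, PS = (p₁ − p₀) / (1 − p₀).
PS = (0.0565 − 0.0131) / (1 − 0.0131) = 0.0434 / 0.9869 ≈ 0.0440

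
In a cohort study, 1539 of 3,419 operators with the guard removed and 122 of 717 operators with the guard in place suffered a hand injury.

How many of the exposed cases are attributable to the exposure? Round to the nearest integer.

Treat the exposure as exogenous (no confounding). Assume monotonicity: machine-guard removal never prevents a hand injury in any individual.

about 957 cases

p₁ = P(outcome | exposed) = 1539/3419 = 0.45013
p₀ = P(outcome | unexposed) = 122/717 = 0.17015
PN = (p₁ − p₀)/p₁ = (0.45013 − 0.17015) / 0.45013 ≈ 0.62199.
Attributable cases ≈ PN × (exposed cases) = 0.62199 × 1539 ≈ 957.25.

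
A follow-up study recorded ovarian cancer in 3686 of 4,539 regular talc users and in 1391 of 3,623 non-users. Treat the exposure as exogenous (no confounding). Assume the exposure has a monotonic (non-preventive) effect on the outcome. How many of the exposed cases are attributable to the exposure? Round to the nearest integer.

p₁ = P(outcome | exposed) = 3686/4539 = 0.81207
p₀ = P(outcome | unexposed) = 1391/3623 = 0.38394
PN = (p₁ − p₀)/p₁ = (0.81207 − 0.38394) / 0.81207 ≈ 0.52722.
Attributable cases ≈ PN × (exposed cases) = 0.52722 × 3686 ≈ 1943.31.

about 1943 cases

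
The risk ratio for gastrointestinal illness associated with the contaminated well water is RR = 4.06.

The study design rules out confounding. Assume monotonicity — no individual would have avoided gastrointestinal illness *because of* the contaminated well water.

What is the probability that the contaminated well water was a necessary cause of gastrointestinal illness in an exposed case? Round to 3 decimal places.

Under exogeneity and monotonicity, PN = (RR − 1) / RR = 1 − 1/RR.
PN = (4.06 − 1) / 4.06 = 3.06 / 4.06 ≈ 0.7537

PN ≈ 0.754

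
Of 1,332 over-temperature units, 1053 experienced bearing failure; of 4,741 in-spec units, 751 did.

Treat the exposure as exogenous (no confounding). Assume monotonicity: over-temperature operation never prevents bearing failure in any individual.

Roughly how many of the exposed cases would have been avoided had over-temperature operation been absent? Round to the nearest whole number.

p₁ = P(outcome | exposed) = 1053/1332 = 0.79054
p₀ = P(outcome | unexposed) = 751/4741 = 0.15841
PN = (p₁ − p₀)/p₁ = (0.79054 − 0.15841) / 0.79054 ≈ 0.79962.
Attributable cases ≈ PN × (exposed cases) = 0.79962 × 1053 ≈ 842.00.

about 842 cases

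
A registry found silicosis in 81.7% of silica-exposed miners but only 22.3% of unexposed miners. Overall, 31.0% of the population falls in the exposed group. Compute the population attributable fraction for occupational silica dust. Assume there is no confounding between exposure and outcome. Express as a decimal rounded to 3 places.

PAF ≈ 0.452

p₁ = 0.817, p₀ = 0.223.
Overall risk P(Y=1) = π·p₁ + (1−π)·p₀ = 0.31×0.817 + 0.69×0.223 = 0.40714.
Under exogeneity, PAF = [P(Y=1) − p₀] / P(Y=1).
PAF = (0.40714 − 0.223) / 0.40714 ≈ 0.4523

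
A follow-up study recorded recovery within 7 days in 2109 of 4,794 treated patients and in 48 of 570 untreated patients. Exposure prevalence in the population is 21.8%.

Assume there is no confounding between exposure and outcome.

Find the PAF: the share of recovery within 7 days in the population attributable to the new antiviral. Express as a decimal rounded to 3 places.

PAF ≈ 0.479

p₁ = P(outcome | exposed) = 2109/4794 = 0.43992
p₀ = P(outcome | unexposed) = 48/570 = 0.084211
Overall risk P(Y=1) = π·p₁ + (1−π)·p₀ = 0.218×0.43992 + 0.782×0.084211 = 0.16176.
Under exogeneity, PAF = [P(Y=1) − p₀] / P(Y=1).
PAF = (0.16176 − 0.084211) / 0.16176 ≈ 0.4794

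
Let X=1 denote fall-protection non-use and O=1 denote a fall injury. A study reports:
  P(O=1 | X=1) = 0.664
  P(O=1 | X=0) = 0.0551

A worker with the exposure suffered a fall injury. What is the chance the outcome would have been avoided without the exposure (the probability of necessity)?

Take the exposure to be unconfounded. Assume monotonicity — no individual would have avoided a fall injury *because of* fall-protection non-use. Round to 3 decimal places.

PN ≈ 0.917

Let p₁ = 0.664, p₀ = 0.0551.
Under exogeneity and monotonicity, PN = (p₁ − p₀) / p₁.
PN = (0.664 − 0.0551) / 0.664 = 0.6089 / 0.664 ≈ 0.9170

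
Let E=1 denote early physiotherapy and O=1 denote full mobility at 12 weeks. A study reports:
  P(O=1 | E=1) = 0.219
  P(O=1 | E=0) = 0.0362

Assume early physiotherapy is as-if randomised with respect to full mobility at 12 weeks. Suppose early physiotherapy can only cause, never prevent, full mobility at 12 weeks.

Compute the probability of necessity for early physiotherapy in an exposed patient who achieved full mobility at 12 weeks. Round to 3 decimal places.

PN ≈ 0.835

Let p₁ = 0.219, p₀ = 0.0362.
Under exogeneity and monotonicity, PN = (p₁ − p₀) / p₁.
PN = (0.219 − 0.0362) / 0.219 = 0.1828 / 0.219 ≈ 0.8347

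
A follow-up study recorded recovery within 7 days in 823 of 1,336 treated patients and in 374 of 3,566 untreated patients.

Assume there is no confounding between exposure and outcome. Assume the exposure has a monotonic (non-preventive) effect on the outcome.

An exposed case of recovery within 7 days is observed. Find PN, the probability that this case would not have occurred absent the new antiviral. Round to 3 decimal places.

PN ≈ 0.830

p₁ = P(outcome | exposed) = 823/1336 = 0.61602
p₀ = P(outcome | unexposed) = 374/3566 = 0.10488
Under exogeneity and monotonicity, PN = (p₁ − p₀) / p₁.
PN = (0.61602 − 0.10488) / 0.61602 = 0.51114 / 0.61602 ≈ 0.8297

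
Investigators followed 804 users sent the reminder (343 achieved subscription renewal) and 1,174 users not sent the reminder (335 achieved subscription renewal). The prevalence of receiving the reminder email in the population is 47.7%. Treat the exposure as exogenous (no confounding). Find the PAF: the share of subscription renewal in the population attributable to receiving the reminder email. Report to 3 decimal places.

p₁ = P(outcome | exposed) = 343/804 = 0.42662
p₀ = P(outcome | unexposed) = 335/1174 = 0.28535
Overall risk P(Y=1) = π·p₁ + (1−π)·p₀ = 0.477×0.42662 + 0.523×0.28535 = 0.35273.
Under exogeneity, PAF = [P(Y=1) − p₀] / P(Y=1).
PAF = (0.35273 − 0.28535) / 0.35273 ≈ 0.1910

PAF ≈ 0.191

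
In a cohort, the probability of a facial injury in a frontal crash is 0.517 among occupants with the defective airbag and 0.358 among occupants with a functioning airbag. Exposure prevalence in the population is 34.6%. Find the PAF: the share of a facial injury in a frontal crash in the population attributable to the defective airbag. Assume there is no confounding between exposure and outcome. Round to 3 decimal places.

Let p₁ = 0.517, p₀ = 0.358.
Overall risk P(Y=1) = π·p₁ + (1−π)·p₀ = 0.346×0.517 + 0.654×0.358 = 0.41301.
Under exogeneity, PAF = [P(Y=1) − p₀] / P(Y=1).
PAF = (0.41301 − 0.358) / 0.41301 ≈ 0.1332

PAF ≈ 0.133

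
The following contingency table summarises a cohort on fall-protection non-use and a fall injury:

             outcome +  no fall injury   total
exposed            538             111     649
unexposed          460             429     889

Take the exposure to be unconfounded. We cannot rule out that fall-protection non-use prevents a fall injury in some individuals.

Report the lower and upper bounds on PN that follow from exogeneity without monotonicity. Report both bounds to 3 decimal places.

p₁ = P(outcome | exposed) = 538/649 = 0.82897
p₀ = P(outcome | unexposed) = 460/889 = 0.51744
Under exogeneity alone the bounds on PN are max{0,(p₁−p₀)/p₁} ≤ PN ≤ min{1,(1−p₀)/p₁}.
  lower = (p₁ − p₀)/p₁ = 0.31153 / 0.82897 ≈ 0.3758
  upper = min{1, (1 − p₀)/p₁} = 0.48256 / 0.82897 ≈ 0.5821

0.376 ≤ PN ≤ 0.582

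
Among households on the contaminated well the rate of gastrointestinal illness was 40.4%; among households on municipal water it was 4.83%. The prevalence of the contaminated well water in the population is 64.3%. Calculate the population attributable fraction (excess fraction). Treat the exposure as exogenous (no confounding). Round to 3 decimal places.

p₁ = 0.404, p₀ = 0.0483.
Overall risk P(Y=1) = π·p₁ + (1−π)·p₀ = 0.643×0.404 + 0.357×0.0483 = 0.27702.
Under exogeneity, PAF = [P(Y=1) − p₀] / P(Y=1).
PAF = (0.27702 − 0.0483) / 0.27702 ≈ 0.8256

PAF ≈ 0.826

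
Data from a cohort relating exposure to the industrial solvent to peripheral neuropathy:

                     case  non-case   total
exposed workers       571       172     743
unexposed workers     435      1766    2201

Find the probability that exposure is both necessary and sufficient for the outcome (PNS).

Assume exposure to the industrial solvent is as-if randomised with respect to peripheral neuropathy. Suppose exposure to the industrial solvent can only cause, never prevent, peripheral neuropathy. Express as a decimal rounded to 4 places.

PNS ≈ 0.5709

p₁ = P(outcome | exposed) = 571/743 = 0.76851
p₀ = P(outcome | unexposed) = 435/2201 = 0.19764
Under exogeneity and monotonicity, PNS = p₁ − p₀.
PNS = 0.76851 − 0.19764 = 0.57087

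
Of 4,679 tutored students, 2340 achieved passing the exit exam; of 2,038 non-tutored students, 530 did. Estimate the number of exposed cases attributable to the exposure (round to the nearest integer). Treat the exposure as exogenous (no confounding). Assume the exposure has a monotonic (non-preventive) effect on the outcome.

about 1123 cases

p₁ = P(outcome | exposed) = 2340/4679 = 0.50011
p₀ = P(outcome | unexposed) = 530/2038 = 0.26006
PN = (p₁ − p₀)/p₁ = (0.50011 − 0.26006) / 0.50011 ≈ 0.47999.
Attributable cases ≈ PN × (exposed cases) = 0.47999 × 2340 ≈ 1123.18.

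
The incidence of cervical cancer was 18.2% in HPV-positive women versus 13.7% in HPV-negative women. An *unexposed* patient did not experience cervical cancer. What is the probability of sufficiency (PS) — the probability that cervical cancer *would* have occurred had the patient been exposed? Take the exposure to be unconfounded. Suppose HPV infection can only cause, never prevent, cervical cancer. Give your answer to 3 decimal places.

p₁ = 0.182, p₀ = 0.137.
Under exogeneity and monotonicity, PS = (p₁ − p₀) / (1 − p₀).
PS = (0.182 − 0.137) / (1 − 0.137) = 0.045 / 0.863 ≈ 0.0521

PS ≈ 0.052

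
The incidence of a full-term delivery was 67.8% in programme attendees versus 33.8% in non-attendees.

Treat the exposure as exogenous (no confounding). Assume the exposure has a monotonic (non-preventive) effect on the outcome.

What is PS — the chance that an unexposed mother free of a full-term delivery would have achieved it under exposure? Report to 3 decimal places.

p₁ = 0.678, p₀ = 0.338.
Under exogeneity and monotonicity, PS = (p₁ − p₀) / (1 − p₀).
PS = (0.678 − 0.338) / (1 − 0.338) = 0.34 / 0.662 ≈ 0.5136

PS ≈ 0.514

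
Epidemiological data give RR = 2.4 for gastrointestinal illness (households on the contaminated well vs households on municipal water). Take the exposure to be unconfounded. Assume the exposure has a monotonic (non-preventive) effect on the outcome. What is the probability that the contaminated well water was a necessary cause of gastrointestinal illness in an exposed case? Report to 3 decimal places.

Under exogeneity and monotonicity, PN = (RR − 1) / RR = 1 − 1/RR.
PN = (2.4 − 1) / 2.4 = 1.4 / 2.4 ≈ 0.5833

PN ≈ 0.583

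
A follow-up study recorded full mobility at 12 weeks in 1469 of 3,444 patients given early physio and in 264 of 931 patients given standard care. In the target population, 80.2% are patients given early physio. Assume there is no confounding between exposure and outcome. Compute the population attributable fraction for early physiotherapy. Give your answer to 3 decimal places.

PAF ≈ 0.288

p₁ = P(outcome | exposed) = 1469/3444 = 0.42654
p₀ = P(outcome | unexposed) = 264/931 = 0.28357
Overall risk P(Y=1) = π·p₁ + (1−π)·p₀ = 0.802×0.42654 + 0.198×0.28357 = 0.39823.
Under exogeneity, PAF = [P(Y=1) − p₀] / P(Y=1).
PAF = (0.39823 − 0.28357) / 0.39823 ≈ 0.2879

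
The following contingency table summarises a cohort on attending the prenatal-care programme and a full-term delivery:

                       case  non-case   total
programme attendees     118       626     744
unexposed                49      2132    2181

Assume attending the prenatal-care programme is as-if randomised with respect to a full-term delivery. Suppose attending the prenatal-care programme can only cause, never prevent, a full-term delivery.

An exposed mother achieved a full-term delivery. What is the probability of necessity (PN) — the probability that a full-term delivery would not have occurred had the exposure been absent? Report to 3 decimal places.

p₁ = P(outcome | exposed) = 118/744 = 0.1586
p₀ = P(outcome | unexposed) = 49/2181 = 0.022467
Under exogeneity and monotonicity, PN = (p₁ − p₀) / p₁.
PN = (0.1586 − 0.022467) / 0.1586 = 0.13614 / 0.1586 ≈ 0.8583

PN ≈ 0.858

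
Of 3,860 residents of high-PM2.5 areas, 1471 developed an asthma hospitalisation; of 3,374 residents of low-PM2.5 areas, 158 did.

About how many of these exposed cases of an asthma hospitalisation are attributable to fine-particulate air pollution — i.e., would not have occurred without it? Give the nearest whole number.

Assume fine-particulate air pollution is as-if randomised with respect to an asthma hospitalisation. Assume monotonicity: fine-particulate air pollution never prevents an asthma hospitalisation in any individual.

about 1290 cases

p₁ = P(outcome | exposed) = 1471/3860 = 0.38109
p₀ = P(outcome | unexposed) = 158/3374 = 0.046829
PN = (p₁ − p₀)/p₁ = (0.38109 − 0.046829) / 0.38109 ≈ 0.87712.
Attributable cases ≈ PN × (exposed cases) = 0.87712 × 1471 ≈ 1290.24.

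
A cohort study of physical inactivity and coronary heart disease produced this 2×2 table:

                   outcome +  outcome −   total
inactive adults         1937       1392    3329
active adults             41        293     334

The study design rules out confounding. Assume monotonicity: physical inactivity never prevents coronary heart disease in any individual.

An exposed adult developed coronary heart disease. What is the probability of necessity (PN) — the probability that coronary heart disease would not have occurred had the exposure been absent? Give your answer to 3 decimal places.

PN ≈ 0.789

p₁ = P(outcome | exposed) = 1937/3329 = 0.58186
p₀ = P(outcome | unexposed) = 41/334 = 0.12275
Under exogeneity and monotonicity, PN = (p₁ − p₀) / p₁.
PN = (0.58186 − 0.12275) / 0.58186 = 0.4591 / 0.58186 ≈ 0.7890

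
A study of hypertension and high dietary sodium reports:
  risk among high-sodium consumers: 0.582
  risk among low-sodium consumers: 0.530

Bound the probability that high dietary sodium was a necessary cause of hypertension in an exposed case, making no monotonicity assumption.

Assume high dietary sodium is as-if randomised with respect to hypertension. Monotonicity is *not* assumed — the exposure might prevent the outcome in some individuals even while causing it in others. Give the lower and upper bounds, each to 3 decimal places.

0.089 ≤ PN ≤ 0.808

Let p₁ = 0.582, p₀ = 0.53.
Under exogeneity alone the bounds on PN are max{0,(p₁−p₀)/p₁} ≤ PN ≤ min{1,(1−p₀)/p₁}.
  lower = (p₁ − p₀)/p₁ = 0.052 / 0.582 ≈ 0.0893
  upper = min{1, (1 − p₀)/p₁} = 0.47 / 0.582 ≈ 0.8076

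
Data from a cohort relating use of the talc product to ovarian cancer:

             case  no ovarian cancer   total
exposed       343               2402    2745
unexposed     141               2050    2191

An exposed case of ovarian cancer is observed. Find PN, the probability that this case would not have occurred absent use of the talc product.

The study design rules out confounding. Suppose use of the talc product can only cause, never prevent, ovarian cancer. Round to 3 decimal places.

PN ≈ 0.485

p₁ = P(outcome | exposed) = 343/2745 = 0.12495
p₀ = P(outcome | unexposed) = 141/2191 = 0.064354
Under exogeneity and monotonicity, PN = (p₁ − p₀)/p₁.
PN = (0.12495 − 0.064354) / 0.12495 ≈ 0.4850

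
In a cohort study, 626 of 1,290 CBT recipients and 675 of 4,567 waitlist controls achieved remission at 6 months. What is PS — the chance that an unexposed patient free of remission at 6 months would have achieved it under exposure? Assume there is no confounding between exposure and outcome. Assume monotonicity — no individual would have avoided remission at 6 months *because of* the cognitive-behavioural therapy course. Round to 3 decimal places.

PS ≈ 0.396

p₁ = P(outcome | exposed) = 626/1290 = 0.48527
p₀ = P(outcome | unexposed) = 675/4567 = 0.1478
Under exogeneity and monotonicity, PS = (p₁ − p₀) / (1 − p₀).
PS = (0.48527 − 0.1478) / (1 − 0.1478) = 0.33747 / 0.8522 ≈ 0.3960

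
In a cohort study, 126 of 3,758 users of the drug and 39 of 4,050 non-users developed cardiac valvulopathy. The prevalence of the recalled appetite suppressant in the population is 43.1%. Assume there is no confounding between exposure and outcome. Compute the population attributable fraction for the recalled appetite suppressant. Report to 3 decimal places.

p₁ = P(outcome | exposed) = 126/3758 = 0.033528
p₀ = P(outcome | unexposed) = 39/4050 = 0.0096296
Overall risk P(Y=1) = π·p₁ + (1−π)·p₀ = 0.431×0.033528 + 0.569×0.0096296 = 0.01993.
Under exogeneity, PAF = [P(Y=1) − p₀] / P(Y=1).
PAF = (0.01993 − 0.0096296) / 0.01993 ≈ 0.5168

PAF ≈ 0.517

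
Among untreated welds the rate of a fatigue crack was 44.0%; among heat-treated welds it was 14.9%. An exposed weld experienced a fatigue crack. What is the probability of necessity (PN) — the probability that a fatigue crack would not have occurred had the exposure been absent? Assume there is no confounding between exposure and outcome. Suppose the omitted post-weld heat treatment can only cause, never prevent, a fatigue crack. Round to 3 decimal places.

PN ≈ 0.661

p₁ = 0.44, p₀ = 0.149.
Under exogeneity and monotonicity, PN = (p₁ − p₀) / p₁.
PN = (0.44 − 0.149) / 0.44 = 0.291 / 0.44 ≈ 0.6614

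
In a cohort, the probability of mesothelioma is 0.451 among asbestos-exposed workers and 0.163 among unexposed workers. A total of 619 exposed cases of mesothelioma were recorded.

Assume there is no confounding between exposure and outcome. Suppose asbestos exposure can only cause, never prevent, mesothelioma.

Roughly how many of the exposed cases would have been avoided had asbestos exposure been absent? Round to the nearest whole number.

about 395 cases

Let p₁ = 0.451, p₀ = 0.163.
PN = (p₁ − p₀)/p₁ = (0.451 − 0.163) / 0.451 ≈ 0.63858.
Attributable cases ≈ PN × (exposed cases) = 0.63858 × 619 ≈ 395.28.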